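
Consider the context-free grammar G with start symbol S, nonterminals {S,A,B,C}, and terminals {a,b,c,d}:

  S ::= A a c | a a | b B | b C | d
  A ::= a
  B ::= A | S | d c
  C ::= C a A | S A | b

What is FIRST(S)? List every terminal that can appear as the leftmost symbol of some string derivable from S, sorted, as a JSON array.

FIRST iteration:
[1]
  A via A→a: +{a}
  B via B→A: +{a}
  B via B→d c: +{d}
  C via C→b: +{b}
  S via S→A a c: +{a}
  S via S→b B: +{b}
  S via S→d: +{d}
  FIRST[S]={a,b,d}  FIRST[A]={a}  FIRST[B]={a,d}  FIRST[C]={b}
[2]
  B via B→S: +{b}
  C via C→S A: +{a,d}
  FIRST[S]={a,b,d}  FIRST[A]={a}  FIRST[B]={a,b,d}  FIRST[C]={a,b,d}
[3] (stable)
  FIRST[S]={a,b,d}  FIRST[A]={a}  FIRST[B]={a,b,d}  FIRST[C]={a,b,d}

FIRST(S) = ["a", "b", "d"]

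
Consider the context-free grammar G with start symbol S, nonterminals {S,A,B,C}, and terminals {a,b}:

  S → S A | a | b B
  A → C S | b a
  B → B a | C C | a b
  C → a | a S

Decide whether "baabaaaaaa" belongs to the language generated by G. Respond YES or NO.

Convert to CNF:
  S -> S A | T0 B | a
  A -> C S | T0 T1
  B -> B T1 | C C | T1 T0
  C -> T1 S | a
  T0 -> b
  T1 -> a

CYK fill:
  cell(0,0) b: {T0}  orig:{}
  cell(1,1) a: {C,S,T1}  orig:{C,S}
  cell(2,2) a: {C,S,T1}  orig:{C,S}
  cell(3,3) b: {T0}  orig:{}
  cell(4,4) a: {C,S,T1}  orig:{C,S}
  cell(5,5) a: {C,S,T1}  orig:{C,S}
  cell(6,6) a: {C,S,T1}  orig:{C,S}
  cell(7,7) a: {C,S,T1}  orig:{C,S}
  cell(8,8) a: {C,S,T1}  orig:{C,S}
  cell(9,9) a: {C,S,T1}  orig:{C,S}
  cell(0,1) ba: {A}
  cell(1,2) aa: {A,B,C}
  cell(2,3) ab: {B}
  cell(3,4) ba: {A}
  cell(4,5) aa: {A,B,C}
  cell(5,6) aa: {A,B,C}
  cell(6,7) aa: {A,B,C}
  cell(7,8) aa: {A,B,C}
  cell(8,9) aa: {A,B,C}
  cell(0,2) baa: {S}
  cell(1,3) aab: ∅
  cell(2,4) aba: {B,S}
  cell(3,5) baa: {S}
  cell(4,6) aaa: {A,B,S}
  cell(5,7) aaa: {A,B,S}
  cell(6,8) aaa: {A,B,S}
  cell(7,9) aaa: {A,B,S}
  cell(0,3) baab: ∅
  cell(1,4) aaba: {A,C}
  cell(2,5) abaa: {A,B,C}
  cell(3,6) baaa: {S}
  cell(4,7) aaaa: {A,B,C,S}
  cell(5,8) aaaa: {A,B,C,S}
  cell(6,9) aaaa: {A,B,C,S}
  cell(0,4) baaba: {S}
  cell(1,5) aabaa: {A,B,S}
  cell(2,6) abaaa: {A,B,C,S}
  cell(3,7) baaaa: {S}
  cell(4,8) aaaaa: {A,B,C,S}
  cell(5,9) aaaaa: {A,B,C,S}
  cell(0,5) baabaa: {S}
  cell(1,6) aabaaa: {A,B,C,S}
  cell(2,7) abaaaa: {A,B,C,S}
  cell(3,8) baaaaa: {S}
  cell(4,9) aaaaaa: {A,B,C,S}
  cell(0,6) baabaaa: {S}
  cell(1,7) aabaaaa: {A,B,C,S}
  cell(2,8) abaaaaa: {A,B,C,S}
  cell(3,9) baaaaaa: {S}
  cell(0,7) baabaaaa: {S}
  cell(1,8) aabaaaaa: {A,B,C,S}
  cell(2,9) abaaaaaa: {A,B,C,S}
  cell(0,8) baabaaaaa: {S}
  cell(1,9) aabaaaaaa: {A,B,C,S}
  cell(0,9) baabaaaaaa: {S}

S ∈ T[0,9] ⇒ YES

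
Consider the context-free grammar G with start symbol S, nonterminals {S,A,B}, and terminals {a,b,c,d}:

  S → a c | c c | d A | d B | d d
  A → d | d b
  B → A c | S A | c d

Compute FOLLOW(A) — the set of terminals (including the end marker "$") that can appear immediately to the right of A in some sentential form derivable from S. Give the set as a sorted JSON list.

FIRST sets, iterate to fixpoint:
pass 1:
  A via A→d: +{d}
  B via B→A c: +{d}
  B via B→c d: +{c}
  S via S→a c: +{a}
  S via S→c c: +{c}
  S via S→d A: +{d}
  S: {a,c,d}  A: {d}  B: {c,d}
pass 2:
  B via B→S A: +{a}
  S: {a,c,d}  A: {d}  B: {a,c,d}
pass 3: (no change)
  S: {a,c,d}  A: {d}  B: {a,c,d}

FOLLOW sets:
FOLLOW(S) := {$}
iter 1:
  B→A c: FOLLOW(A) ⊇ FIRST(c) = {c}; new: +{c}
  B→S A: FOLLOW(S) ⊇ FIRST(A) = {d}; new: +{d}
  S→d A: FOLLOW(A) ⊇ FOLLOW(S) ⊇ {$,d}; new: +{$,d}
  S→d B: FOLLOW(B) ⊇ FOLLOW(S) ⊇ {$,d}; new: +{$,d}
  FOLLOW[S]={$,d}  FOLLOW[A]={$,c,d}  FOLLOW[B]={$,d}
iter 2: — fixpoint
  FOLLOW[S]={$,d}  FOLLOW[A]={$,c,d}  FOLLOW[B]={$,d}

FOLLOW(A) = ["$", "c", "d"]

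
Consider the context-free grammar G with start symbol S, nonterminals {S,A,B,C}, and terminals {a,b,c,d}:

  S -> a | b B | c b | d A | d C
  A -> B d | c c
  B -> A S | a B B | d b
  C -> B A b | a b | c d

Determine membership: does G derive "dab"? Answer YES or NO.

Convert to CNF:
  S -> T0 A | T0 C | T1 T3 | T3 B | a
  A -> B T0 | T1 T1
  B -> A S | T0 T3 | T2 X4
  C -> B X5 | T1 T0 | T2 T3
  T0 -> d
  T1 -> c
  T2 -> a
  T3 -> b
  X4 -> B B
  X5 -> A T3

CYK table (by increasing span):
  T[0,0] 'd' = {T0}  orig:{}
  T[1,1] 'a' = {S,T2}  orig:{S}
  T[2,2] 'b' = {T3}  orig:{}
  T[0,1] 'da' = ∅
  T[1,2] 'ab' = {C}
  T[0,2] 'dab' = {S}

S ∈ T[0,2] ⇒ YES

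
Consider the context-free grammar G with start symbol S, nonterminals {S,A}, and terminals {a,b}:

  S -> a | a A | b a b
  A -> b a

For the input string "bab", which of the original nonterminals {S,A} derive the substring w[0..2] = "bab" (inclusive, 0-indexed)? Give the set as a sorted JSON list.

CNF form of G:
  S -> T0 X2 | T1 A | a
  A -> T0 T1
  T0 -> b
  T1 -> a
  X2 -> T1 T0

CYK table (by increasing span) (cells [i..j] with 0 ≤ i ≤ j ≤ 2 only):
  T[0,0] 'b' = {T0}  orig:{}
  T[1,1] 'a' = {S,T1}  orig:{S}
  T[2,2] 'b' = {T0}  orig:{}
  T[0,1] 'ba' = {A}
  T[1,2] 'ab' = {X2}  orig:{}
  T[0,2] 'bab' = {S}

Original NTs in T[0,2] deriving "bab": ["S"]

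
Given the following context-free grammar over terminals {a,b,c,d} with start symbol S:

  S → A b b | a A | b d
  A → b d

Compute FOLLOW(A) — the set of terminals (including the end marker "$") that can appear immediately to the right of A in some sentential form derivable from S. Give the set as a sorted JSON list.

Compute FIRST by fixpoint:
pass 1:
  A via A→b d: +{b}
  S via S→A b b: +{b}
  S via S→a A: +{a}
  FIRST[S]={a,b}  FIRST[A]={b}
pass 2: (stable)
  FIRST[S]={a,b}  FIRST[A]={b}

FOLLOW iteration:
seed FOLLOW(S) with $
round 1:
  S→A b b: FOLLOW(A) ⊇ FIRST(b) = {b}; new: +{b}
  S→a A: FOLLOW(A) ⊇ FOLLOW(S) ⊇ {$}; new: +{$}
  FOLLOW[S]={$}  FOLLOW[A]={$,b}
round 2: (no change)
  FOLLOW[S]={$}  FOLLOW[A]={$,b}

FOLLOW(A) = ["$", "b"]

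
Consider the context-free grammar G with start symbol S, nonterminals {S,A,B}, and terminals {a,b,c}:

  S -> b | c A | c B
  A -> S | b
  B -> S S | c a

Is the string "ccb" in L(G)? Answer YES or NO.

Convert to CNF:
  S -> T0 A | T0 B | b
  A -> T0 A | T0 B | b
  B -> S S | T0 T1
  T0 -> c
  T1 -> a

CYK table (by increasing span):
  cell(0,0) c: {T0}  orig:{}
  cell(1,1) c: {T0}  orig:{}
  cell(2,2) b: {A,S}
  cell(0,1) cc: ∅
  cell(1,2) cb: {A,S}
  cell(0,2) ccb: {A,S}

S ∈ T[0,2] ⇒ YES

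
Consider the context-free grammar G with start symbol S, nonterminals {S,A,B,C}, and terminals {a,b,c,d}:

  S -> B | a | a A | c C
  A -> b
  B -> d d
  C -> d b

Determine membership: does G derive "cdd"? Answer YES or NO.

CNF form of G:
  S -> T0 T0 | T2 A | T3 C | a
  A -> b
  B -> T0 T0
  C -> T0 T1
  T0 -> d
  T1 -> b
  T2 -> a
  T3 -> c

Fill CYK table bottom-up:
  [0..0]={T3}  "c"  orig:{}
  [1..1]={T0}  "d"  orig:{}
  [2..2]={T0}  "d"  orig:{}
  [0..1]=∅  "cd"
  [1..2]={B,S}  "dd"
  [0..2]=∅  "cdd"

S ∉ T[0,2] ⇒ NO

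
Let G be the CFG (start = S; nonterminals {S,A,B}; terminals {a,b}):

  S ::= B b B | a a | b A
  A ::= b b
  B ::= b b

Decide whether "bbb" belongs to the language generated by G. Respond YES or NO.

Convert to CNF:
  S -> B X2 | T0 A | T1 T1
  A -> T0 T0
  B -> T0 T0
  T0 -> b
  T1 -> a
  X2 -> T0 B

CYK table (by increasing span):
  T[0,0] 'b' = {T0}  orig:{}
  T[1,1] 'b' = {T0}  orig:{}
  T[2,2] 'b' = {T0}  orig:{}
  T[0,1] 'bb' = {A,B}
  T[1,2] 'bb' = {A,B}
  T[0,2] 'bbb' = {S,X2}  orig:{S}

S ∈ T[0,2] ⇒ YES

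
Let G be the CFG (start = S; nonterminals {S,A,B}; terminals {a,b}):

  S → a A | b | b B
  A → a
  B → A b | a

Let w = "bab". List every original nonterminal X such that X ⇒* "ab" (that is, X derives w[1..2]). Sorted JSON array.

Convert to CNF:
  S -> T0 B | T1 A | b
  A -> a
  B -> A T0 | a
  T0 -> b
  T1 -> a

Fill CYK table bottom-up (cells [i..j] with 1 ≤ i ≤ j ≤ 2 only):
  T[1,1] 'a' = {A,B,T1}  orig:{A,B}
  T[2,2] 'b' = {S,T0}  orig:{S}
  T[1,2] 'ab' = {B}

Original NTs in T[1,2] deriving "ab": ["B"]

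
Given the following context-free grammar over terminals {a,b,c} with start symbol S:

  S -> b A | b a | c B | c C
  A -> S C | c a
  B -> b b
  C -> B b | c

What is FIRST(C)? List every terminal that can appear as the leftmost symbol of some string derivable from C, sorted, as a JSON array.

Compute FIRST by fixpoint:
[1]
  A via A→c a: +{c}
  B via B→b b: +{b}
  C via C→B b: +{b}
  C via C→c: +{c}
  S via S→b A: +{b}
  S via S→c B: +{c}
  FIRST(S)={b,c}  FIRST(A)={c}  FIRST(B)={b}  FIRST(C)={b,c}
[2]
  A via A→S C: +{b}
  FIRST(S)={b,c}  FIRST(A)={b,c}  FIRST(B)={b}  FIRST(C)={b,c}
[3] — fixpoint
  FIRST(S)={b,c}  FIRST(A)={b,c}  FIRST(B)={b}  FIRST(C)={b,c}

FIRST(C) = ["b", "c"]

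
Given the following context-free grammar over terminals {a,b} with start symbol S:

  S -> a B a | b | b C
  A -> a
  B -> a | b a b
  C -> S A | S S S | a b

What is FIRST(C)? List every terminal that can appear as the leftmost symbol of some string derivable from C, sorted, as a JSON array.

FIRST iteration:
[1]
  A via A→a: +{a}
  B via B→a: +{a}
  B via B→b a b: +{b}
  C via C→a b: +{a}
  S via S→a B a: +{a}
  S via S→b: +{b}
  FIRST[S]={a,b}  FIRST[A]={a}  FIRST[B]={a,b}  FIRST[C]={a}
[2]
  C via C→S A: +{b}
  FIRST[S]={a,b}  FIRST[A]={a}  FIRST[B]={a,b}  FIRST[C]={a,b}
[3] — fixpoint
  FIRST[S]={a,b}  FIRST[A]={a}  FIRST[B]={a,b}  FIRST[C]={a,b}

FIRST(C) = ["a", "b"]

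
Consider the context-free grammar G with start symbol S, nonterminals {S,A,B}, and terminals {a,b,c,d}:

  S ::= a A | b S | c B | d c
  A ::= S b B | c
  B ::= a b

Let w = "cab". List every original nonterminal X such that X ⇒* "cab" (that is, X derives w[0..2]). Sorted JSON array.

Convert to CNF:
  S -> T0 S | T1 A | T2 B | T3 T2
  A -> S X4 | c
  B -> T1 T0
  T0 -> b
  T1 -> a
  T2 -> c
  T3 -> d
  X4 -> T0 B

CYK table (by increasing span), restricted to cells inside w[0..2]:
  T[0,0] 'c' = {A,T2}  orig:{A}
  T[1,1] 'a' = {T1}  orig:{}
  T[2,2] 'b' = {T0}  orig:{}
  T[0,1] 'ca' = ∅
  T[1,2] 'ab' = {B}
  T[0,2] 'cab' = {S}

Original NTs in T[0,2] deriving "cab": ["S"]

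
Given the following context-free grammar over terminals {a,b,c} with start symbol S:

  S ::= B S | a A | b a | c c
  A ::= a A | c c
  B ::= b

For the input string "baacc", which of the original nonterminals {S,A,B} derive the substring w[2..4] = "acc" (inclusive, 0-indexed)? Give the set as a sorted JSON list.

Convert to CNF:
  S -> B S | T0 A | T1 T1 | T2 T0
  A -> T0 A | T1 T1
  B -> b
  T0 -> a
  T1 -> c
  T2 -> b

CYK fill, restricted to cells inside w[2..4]:
  [2..2]={T0}  "a"  orig:{}
  [3..3]={T1}  "c"  orig:{}
  [4..4]={T1}  "c"  orig:{}
  [2..3]=∅  "ac"
  [3..4]={A,S}  "cc"
  [2..4]={A,S}  "acc"

Original NTs in T[2,4] deriving "acc": ["A", "S"]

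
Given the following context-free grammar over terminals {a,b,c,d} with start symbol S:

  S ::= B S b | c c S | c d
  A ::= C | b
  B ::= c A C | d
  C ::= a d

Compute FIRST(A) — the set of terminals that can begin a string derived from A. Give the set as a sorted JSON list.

Compute FIRST by fixpoint:
pass 1:
  A via A→b: +{b}
  B via B→c A C: +{c}
  B via B→d: +{d}
  C via C→a d: +{a}
  S via S→B S b: +{c,d}
  FIRST(S)={c,d}  FIRST(A)={b}  FIRST(B)={c,d}  FIRST(C)={a}
pass 2:
  A via A→C: +{a}
  FIRST(S)={c,d}  FIRST(A)={a,b}  FIRST(B)={c,d}  FIRST(C)={a}
pass 3: (stable)
  FIRST(S)={c,d}  FIRST(A)={a,b}  FIRST(B)={c,d}  FIRST(C)={a}

FIRST(A) = ["a", "b"]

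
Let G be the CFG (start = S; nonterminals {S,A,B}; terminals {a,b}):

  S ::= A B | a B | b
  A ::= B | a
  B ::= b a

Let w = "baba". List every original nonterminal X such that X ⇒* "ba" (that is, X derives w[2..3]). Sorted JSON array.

CNF form of G:
  S -> A B | T1 B | b
  A -> T0 T1 | a
  B -> T0 T1
  T0 -> b
  T1 -> a

CYK fill (cells [i..j] with 2 ≤ i ≤ j ≤ 3 only):
  T[2,2] 'b' = {S,T0}  orig:{S}
  T[3,3] 'a' = {A,T1}  orig:{A}
  T[2,3] 'ba' = {A,B}

Original NTs in T[2,3] deriving "ba": ["A", "B"]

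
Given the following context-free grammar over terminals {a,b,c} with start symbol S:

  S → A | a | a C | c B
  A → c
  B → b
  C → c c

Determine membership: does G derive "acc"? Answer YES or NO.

CNF form of G:
  S -> T0 B | T1 C | a | c
  A -> c
  B -> b
  C -> T0 T0
  T0 -> c
  T1 -> a

CYK table (by increasing span):
  cell(0,0) a: {S,T1}  orig:{S}
  cell(1,1) c: {A,S,T0}  orig:{A,S}
  cell(2,2) c: {A,S,T0}  orig:{A,S}
  cell(0,1) ac: ∅
  cell(1,2) cc: {C}
  cell(0,2) acc: {S}

S ∈ T[0,2] ⇒ YES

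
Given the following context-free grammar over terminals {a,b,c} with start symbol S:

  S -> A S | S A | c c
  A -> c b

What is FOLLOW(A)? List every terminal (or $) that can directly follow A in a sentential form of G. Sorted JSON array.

FIRST iteration:
iter 1:
  A via A→c b: +{c}
  S via S→A S: +{c}
  S: {c}  A: {c}
iter 2: (no change)
  S: {c}  A: {c}

Compute FOLLOW by fixpoint:
seed FOLLOW(S) with $
round 1:
  S→A S: FOLLOW(A) ⊇ FIRST(S) = {c}; new: +{c}
  S→S A: FOLLOW(S) ⊇ FIRST(A) = {c}; new: +{c}
  S→S A: FOLLOW(A) ⊇ FOLLOW(S) ⊇ {$,c}; new: +{$}
  FOLLOW[S]={$,c}  FOLLOW[A]={$,c}
round 2: (no change)
  FOLLOW[S]={$,c}  FOLLOW[A]={$,c}

FOLLOW(A) = ["$", "c"]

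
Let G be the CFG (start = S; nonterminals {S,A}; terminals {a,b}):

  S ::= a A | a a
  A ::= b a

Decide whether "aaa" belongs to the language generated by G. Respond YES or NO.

Convert to CNF:
  S -> T1 A | T1 T1
  A -> T0 T1
  T0 -> b
  T1 -> a

CYK table (by increasing span):
  [0..0]={T1}  "a"  orig:{}
  [1..1]={T1}  "a"  orig:{}
  [2..2]={T1}  "a"  orig:{}
  [0..1]={S}  "aa"
  [1..2]={S}  "aa"
  [0..2]=∅  "aaa"

S ∉ T[0,2] ⇒ NO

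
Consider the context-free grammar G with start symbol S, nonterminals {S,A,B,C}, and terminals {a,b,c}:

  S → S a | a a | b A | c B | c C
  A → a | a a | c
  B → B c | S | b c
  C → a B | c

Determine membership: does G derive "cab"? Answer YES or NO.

CNF form of G:
  S -> S T0 | T0 T0 | T1 B | T1 C | T2 A
  A -> T0 T0 | a | c
  B -> B T1 | S T0 | T0 T0 | T1 B | T1 C | T2 A | T2 T1
  C -> T0 B | c
  T0 -> a
  T1 -> c
  T2 -> b

CYK fill:
  T[0,0] 'c' = {A,C,T1}  orig:{A,C}
  T[1,1] 'a' = {A,T0}  orig:{A}
  T[2,2] 'b' = {T2}  orig:{}
  T[0,1] 'ca' = ∅
  T[1,2] 'ab' = ∅
  T[0,2] 'cab' = ∅

S ∉ T[0,2] ⇒ NO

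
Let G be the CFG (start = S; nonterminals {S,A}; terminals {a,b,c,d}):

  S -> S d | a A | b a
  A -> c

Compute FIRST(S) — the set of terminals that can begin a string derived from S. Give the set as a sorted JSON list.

Compute FIRST by fixpoint:
iter 1:
  A via A→c: +{c}
  S via S→a A: +{a}
  S via S→b a: +{b}
  S: {a,b}  A: {c}
iter 2: done
  S: {a,b}  A: {c}

FIRST(S) = ["a", "b"]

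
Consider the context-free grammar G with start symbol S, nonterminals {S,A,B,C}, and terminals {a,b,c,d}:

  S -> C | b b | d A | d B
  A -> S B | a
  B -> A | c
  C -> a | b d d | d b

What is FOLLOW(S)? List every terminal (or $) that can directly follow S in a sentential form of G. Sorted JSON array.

FIRST sets, iterate to fixpoint:
pass 1:
  A via A→a: +{a}
  B via B→A: +{a}
  B via B→c: +{c}
  C via C→a: +{a}
  C via C→b d d: +{b}
  C via C→d b: +{d}
  S via S→C: +{a,b,d}
  FIRST[S]={a,b,d}  FIRST[A]={a}  FIRST[B]={a,c}  FIRST[C]={a,b,d}
pass 2:
  A via A→S B: +{b,d}
  B via B→A: +{b,d}
  FIRST[S]={a,b,d}  FIRST[A]={a,b,d}  FIRST[B]={a,b,c,d}  FIRST[C]={a,b,d}
pass 3: (stable)
  FIRST[S]={a,b,d}  FIRST[A]={a,b,d}  FIRST[B]={a,b,c,d}  FIRST[C]={a,b,d}

Compute FOLLOW by fixpoint:
initialize: $ ∈ FOLLOW(S)
iter 1:
  A→S B: FOLLOW(S) ⊇ FIRST(B) = {a,b,c,d}; new: +{a,b,c,d}
  S→C: FOLLOW(C) ⊇ FOLLOW(S) ⊇ {$,a,b,c,d}; new: +{$,a,b,c,d}
  S→d A: FOLLOW(A) ⊇ FOLLOW(S) ⊇ {$,a,b,c,d}; new: +{$,a,b,c,d}
  S→d B: FOLLOW(B) ⊇ FOLLOW(S) ⊇ {$,a,b,c,d}; new: +{$,a,b,c,d}
  FOLLOW(S)={$,a,b,c,d}  FOLLOW(A)={$,a,b,c,d}  FOLLOW(B)={$,a,b,c,d}  FOLLOW(C)={$,a,b,c,d}
iter 2: — fixpoint
  FOLLOW(S)={$,a,b,c,d}  FOLLOW(A)={$,a,b,c,d}  FOLLOW(B)={$,a,b,c,d}  FOLLOW(C)={$,a,b,c,d}

FOLLOW(S) = ["$", "a", "b", "c", "d"]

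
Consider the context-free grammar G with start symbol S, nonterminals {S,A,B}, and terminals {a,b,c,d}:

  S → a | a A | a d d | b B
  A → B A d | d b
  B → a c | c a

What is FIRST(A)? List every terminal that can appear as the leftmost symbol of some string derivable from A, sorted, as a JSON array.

FIRST iteration:
round 1:
  A via A→d b: +{d}
  B via B→a c: +{a}
  B via B→c a: +{c}
  S via S→a: +{a}
  S via S→b B: +{b}
  FIRST(S)={a,b}  FIRST(A)={d}  FIRST(B)={a,c}
round 2:
  A via A→B A d: +{a,c}
  FIRST(S)={a,b}  FIRST(A)={a,c,d}  FIRST(B)={a,c}
round 3: done
  FIRST(S)={a,b}  FIRST(A)={a,c,d}  FIRST(B)={a,c}

FIRST(A) = ["a", "c", "d"]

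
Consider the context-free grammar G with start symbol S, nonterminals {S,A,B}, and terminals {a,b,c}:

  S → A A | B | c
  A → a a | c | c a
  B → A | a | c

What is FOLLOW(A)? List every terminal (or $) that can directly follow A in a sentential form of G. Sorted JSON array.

FIRST sets, iterate to fixpoint:
[1]
  A via A→a a: +{a}
  A via A→c: +{c}
  B via B→A: +{a,c}
  S via S→A A: +{a,c}
  FIRST(S)={a,c}  FIRST(A)={a,c}  FIRST(B)={a,c}
[2] done
  FIRST(S)={a,c}  FIRST(A)={a,c}  FIRST(B)={a,c}

Compute FOLLOW by fixpoint:
seed FOLLOW(S) with $
iter 1:
  S→A A: FOLLOW(A) ⊇ FIRST(A) = {a,c}; new: +{a,c}
  S→A A: FOLLOW(A) ⊇ FOLLOW(S) ⊇ {$}; new: +{$}
  S→B: FOLLOW(B) ⊇ FOLLOW(S) ⊇ {$}; new: +{$}
  FOLLOW[S]={$}  FOLLOW[A]={$,a,c}  FOLLOW[B]={$}
iter 2: done
  FOLLOW[S]={$}  FOLLOW[A]={$,a,c}  FOLLOW[B]={$}

FOLLOW(A) = ["$", "a", "c"]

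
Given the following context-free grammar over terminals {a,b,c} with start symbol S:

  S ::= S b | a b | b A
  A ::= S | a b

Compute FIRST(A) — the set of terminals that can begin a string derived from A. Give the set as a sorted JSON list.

FIRST iteration:
round 1:
  A via A→a b: +{a}
  S via S→a b: +{a}
  S via S→b A: +{b}
  FIRST[S]={a,b}  FIRST[A]={a}
round 2:
  A via A→S: +{b}
  FIRST[S]={a,b}  FIRST[A]={a,b}
round 3: (stable)
  FIRST[S]={a,b}  FIRST[A]={a,b}

FIRST(A) = ["a", "b"]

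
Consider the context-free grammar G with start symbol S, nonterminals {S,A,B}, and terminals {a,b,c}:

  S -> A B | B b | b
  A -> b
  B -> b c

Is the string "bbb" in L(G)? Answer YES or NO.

Convert to CNF:
  S -> A B | B T0 | b
  A -> b
  B -> T0 T1
  T0 -> b
  T1 -> c

CYK table (by increasing span):
  T[0,0] 'b' = {A,S,T0}  orig:{A,S}
  T[1,1] 'b' = {A,S,T0}  orig:{A,S}
  T[2,2] 'b' = {A,S,T0}  orig:{A,S}
  T[0,1] 'bb' = ∅
  T[1,2] 'bb' = ∅
  T[0,2] 'bbb' = ∅

S ∉ T[0,2] ⇒ NO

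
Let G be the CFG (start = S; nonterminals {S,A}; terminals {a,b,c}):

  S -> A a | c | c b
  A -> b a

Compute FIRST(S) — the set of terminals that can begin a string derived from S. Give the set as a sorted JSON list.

FIRST iteration:
[1]
  A via A→b a: +{b}
  S via S→A a: +{b}
  S via S→c: +{c}
  S: {b,c}  A: {b}
[2] (no change)
  S: {b,c}  A: {b}

FIRST(S) = ["b", "c"]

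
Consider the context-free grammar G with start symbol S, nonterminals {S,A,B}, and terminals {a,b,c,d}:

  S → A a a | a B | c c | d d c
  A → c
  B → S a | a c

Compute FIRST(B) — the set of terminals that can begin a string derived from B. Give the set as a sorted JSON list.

FIRST iteration:
pass 1:
  A via A→c: +{c}
  B via B→a c: +{a}
  S via S→A a a: +{c}
  S via S→a B: +{a}
  S via S→d d c: +{d}
  FIRST[S]={a,c,d}  FIRST[A]={c}  FIRST[B]={a}
pass 2:
  B via B→S a: +{c,d}
  FIRST[S]={a,c,d}  FIRST[A]={c}  FIRST[B]={a,c,d}
pass 3: (stable)
  FIRST[S]={a,c,d}  FIRST[A]={c}  FIRST[B]={a,c,d}

FIRST(B) = ["a", "c", "d"]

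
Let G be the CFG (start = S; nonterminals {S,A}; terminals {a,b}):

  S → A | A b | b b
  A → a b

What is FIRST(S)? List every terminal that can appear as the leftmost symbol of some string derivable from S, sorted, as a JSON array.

FIRST iteration:
iter 1:
  A via A→a b: +{a}
  S via S→A: +{a}
  S via S→b b: +{b}
  S: {a,b}  A: {a}
iter 2: — fixpoint
  S: {a,b}  A: {a}

FIRST(S) = ["a", "b"]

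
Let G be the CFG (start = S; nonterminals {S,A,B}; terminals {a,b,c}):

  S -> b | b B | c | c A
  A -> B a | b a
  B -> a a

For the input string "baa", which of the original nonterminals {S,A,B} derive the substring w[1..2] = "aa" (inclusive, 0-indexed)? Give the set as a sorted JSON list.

CNF form of G:
  S -> T1 B | T2 A | b | c
  A -> B T0 | T1 T0
  B -> T0 T0
  T0 -> a
  T1 -> b
  T2 -> c

Fill CYK table bottom-up, restricted to cells inside w[1..2]:
  cell(1,1) a: {T0}  orig:{}
  cell(2,2) a: {T0}  orig:{}
  cell(1,2) aa: {B}

Original NTs in T[1,2] deriving "aa": ["B"]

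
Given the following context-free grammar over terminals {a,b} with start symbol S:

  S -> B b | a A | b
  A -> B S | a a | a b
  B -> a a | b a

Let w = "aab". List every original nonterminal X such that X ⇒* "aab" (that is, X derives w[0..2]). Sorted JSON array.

Convert to CNF:
  S -> B T1 | T0 A | b
  A -> B S | T0 T0 | T0 T1
  B -> T0 T0 | T1 T0
  T0 -> a
  T1 -> b

Fill CYK table bottom-up (cells [i..j] with 0 ≤ i ≤ j ≤ 2 only):
  [0..0]={T0}  "a"  orig:{}
  [1..1]={T0}  "a"  orig:{}
  [2..2]={S,T1}  "b"  orig:{S}
  [0..1]={A,B}  "aa"
  [1..2]={A}  "ab"
  [0..2]={A,S}  "aab"

Original NTs in T[0,2] deriving "aab": ["A", "S"]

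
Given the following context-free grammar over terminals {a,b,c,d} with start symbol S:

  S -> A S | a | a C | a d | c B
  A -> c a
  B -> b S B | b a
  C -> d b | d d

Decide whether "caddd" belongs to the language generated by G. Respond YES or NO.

Convert to CNF:
  S -> A S | T0 B | T1 C | T1 T3 | a
  A -> T0 T1
  B -> T2 T1 | T2 X4
  C -> T3 T2 | T3 T3
  T0 -> c
  T1 -> a
  T2 -> b
  T3 -> d
  X4 -> S B

Fill CYK table bottom-up:
  [0..0]={T0}  "c"  orig:{}
  [1..1]={S,T1}  "a"  orig:{S}
  [2..2]={T3}  "d"  orig:{}
  [3..3]={T3}  "d"  orig:{}
  [4..4]={T3}  "d"  orig:{}
  [0..1]={A}  "ca"
  [1..2]={S}  "ad"
  [2..3]={C}  "dd"
  [3..4]={C}  "dd"
  [0..2]=∅  "cad"
  [1..3]={S}  "add"
  [2..4]=∅  "ddd"
  [0..3]=∅  "cadd"
  [1..4]=∅  "addd"
  [0..4]=∅  "caddd"

S ∉ T[0,4] ⇒ NO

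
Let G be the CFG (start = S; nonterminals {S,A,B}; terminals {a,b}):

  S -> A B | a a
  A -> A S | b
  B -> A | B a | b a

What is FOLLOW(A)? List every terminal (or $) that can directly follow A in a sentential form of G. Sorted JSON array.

FIRST sets, iterate to fixpoint:
[1]
  A via A→b: +{b}
  B via B→A: +{b}
  S via S→A B: +{b}
  S via S→a a: +{a}
  S: {a,b}  A: {b}  B: {b}
[2] (no change)
  S: {a,b}  A: {b}  B: {b}

FOLLOW sets:
initialize: $ ∈ FOLLOW(S)
[1]
  A→A S: FOLLOW(A) ⊇ FIRST(S) = {a,b}; new: +{a,b}
  A→A S: FOLLOW(S) ⊇ FOLLOW(A) ⊇ {a,b}; new: +{a,b}
  B→B a: FOLLOW(B) ⊇ FIRST(a) = {a}; new: +{a}
  S→A B: FOLLOW(B) ⊇ FOLLOW(S) ⊇ {$,a,b}; new: +{$,b}
  FOLLOW[S]={$,a,b}  FOLLOW[A]={a,b}  FOLLOW[B]={$,a,b}
[2]
  B→A: FOLLOW(A) ⊇ FOLLOW(B) ⊇ {$,a,b}; new: +{$}
  FOLLOW[S]={$,a,b}  FOLLOW[A]={$,a,b}  FOLLOW[B]={$,a,b}
[3] done
  FOLLOW[S]={$,a,b}  FOLLOW[A]={$,a,b}  FOLLOW[B]={$,a,b}

FOLLOW(A) = ["$", "a", "b"]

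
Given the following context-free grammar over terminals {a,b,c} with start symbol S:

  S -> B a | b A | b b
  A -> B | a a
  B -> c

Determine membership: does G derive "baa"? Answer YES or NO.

Convert to CNF:
  S -> B T0 | T1 A | T1 T1
  A -> T0 T0 | c
  B -> c
  T0 -> a
  T1 -> b

CYK table (by increasing span):
  [0..0]={T1}  "b"  orig:{}
  [1..1]={T0}  "a"  orig:{}
  [2..2]={T0}  "a"  orig:{}
  [0..1]=∅  "ba"
  [1..2]={A}  "aa"
  [0..2]={S}  "baa"

S ∈ T[0,2] ⇒ YES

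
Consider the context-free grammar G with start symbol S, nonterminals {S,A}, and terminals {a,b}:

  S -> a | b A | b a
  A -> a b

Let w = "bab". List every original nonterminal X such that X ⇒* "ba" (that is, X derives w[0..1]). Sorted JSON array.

Convert to CNF:
  S -> T1 A | T1 T0 | a
  A -> T0 T1
  T0 -> a
  T1 -> b

CYK table (by increasing span) (cells [i..j] with 0 ≤ i ≤ j ≤ 1 only):
  T[0,0] 'b' = {T1}  orig:{}
  T[1,1] 'a' = {S,T0}  orig:{S}
  T[0,1] 'ba' = {S}

Original NTs in T[0,1] deriving "ba": ["S"]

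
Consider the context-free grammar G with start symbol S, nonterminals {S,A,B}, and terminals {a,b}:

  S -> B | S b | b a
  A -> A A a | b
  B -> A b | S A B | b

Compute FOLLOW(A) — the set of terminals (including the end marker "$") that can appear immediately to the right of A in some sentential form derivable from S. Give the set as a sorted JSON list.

FIRST iteration:
iter 1:
  A via A→b: +{b}
  B via B→A b: +{b}
  S via S→B: +{b}
  S: {b}  A: {b}  B: {b}
iter 2: (no change)
  S: {b}  A: {b}  B: {b}

FOLLOW iteration:
initialize: $ ∈ FOLLOW(S)
iter 1:
  A→A A a: FOLLOW(A) ⊇ FIRST(A) = {b}; new: +{b}
  A→A A a: FOLLOW(A) ⊇ FIRST(a) = {a}; new: +{a}
  B→S A B: FOLLOW(S) ⊇ FIRST(A) = {b}; new: +{b}
  S→B: FOLLOW(B) ⊇ FOLLOW(S) ⊇ {$,b}; new: +{$,b}
  FOLLOW(S)={$,b}  FOLLOW(A)={a,b}  FOLLOW(B)={$,b}
iter 2: (stable)
  FOLLOW(S)={$,b}  FOLLOW(A)={a,b}  FOLLOW(B)={$,b}

FOLLOW(A) = ["a", "b"]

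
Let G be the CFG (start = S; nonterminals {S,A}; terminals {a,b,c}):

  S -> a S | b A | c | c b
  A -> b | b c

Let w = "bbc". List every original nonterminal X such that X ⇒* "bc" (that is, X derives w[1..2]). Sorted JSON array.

CNF form of G:
  S -> T0 A | T1 T0 | T2 S | c
  A -> T0 T1 | b
  T0 -> b
  T1 -> c
  T2 -> a

CYK table (by increasing span), restricted to cells inside w[1..2]:
  [1..1]={A,T0}  "b"  orig:{A}
  [2..2]={S,T1}  "c"  orig:{S}
  [1..2]={A}  "bc"

Original NTs in T[1,2] deriving "bc": ["A"]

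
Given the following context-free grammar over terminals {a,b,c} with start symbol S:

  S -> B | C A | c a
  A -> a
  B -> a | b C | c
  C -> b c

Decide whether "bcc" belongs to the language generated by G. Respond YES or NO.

CNF form of G:
  S -> C A | T0 C | T1 T2 | a | c
  A -> a
  B -> T0 C | a | c
  C -> T0 T1
  T0 -> b
  T1 -> c
  T2 -> a

CYK table (by increasing span):
  cell(0,0) b: {T0}  orig:{}
  cell(1,1) c: {B,S,T1}  orig:{B,S}
  cell(2,2) c: {B,S,T1}  orig:{B,S}
  cell(0,1) bc: {C}
  cell(1,2) cc: ∅
  cell(0,2) bcc: ∅

S ∉ T[0,2] ⇒ NO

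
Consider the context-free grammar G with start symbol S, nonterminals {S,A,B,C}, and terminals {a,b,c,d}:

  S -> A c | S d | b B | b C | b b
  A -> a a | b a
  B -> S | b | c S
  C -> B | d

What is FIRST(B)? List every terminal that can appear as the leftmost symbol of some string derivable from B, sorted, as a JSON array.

Compute FIRST by fixpoint:
pass 1:
  A via A→a a: +{a}
  A via A→b a: +{b}
  B via B→b: +{b}
  B via B→c S: +{c}
  C via C→B: +{b,c}
  C via C→d: +{d}
  S via S→A c: +{a,b}
  S: {a,b}  A: {a,b}  B: {b,c}  C: {b,c,d}
pass 2:
  B via B→S: +{a}
  C via C→B: +{a}
  S: {a,b}  A: {a,b}  B: {a,b,c}  C: {a,b,c,d}
pass 3: done
  S: {a,b}  A: {a,b}  B: {a,b,c}  C: {a,b,c,d}

FIRST(B) = ["a", "b", "c"]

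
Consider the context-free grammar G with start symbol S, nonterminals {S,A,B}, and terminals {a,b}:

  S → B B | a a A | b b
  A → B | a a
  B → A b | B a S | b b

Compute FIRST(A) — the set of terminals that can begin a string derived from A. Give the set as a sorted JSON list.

FIRST iteration:
pass 1:
  A via A→a a: +{a}
  B via B→A b: +{a}
  B via B→b b: +{b}
  S via S→B B: +{a,b}
  FIRST(S)={a,b}  FIRST(A)={a}  FIRST(B)={a,b}
pass 2:
  A via A→B: +{b}
  FIRST(S)={a,b}  FIRST(A)={a,b}  FIRST(B)={a,b}
pass 3: — fixpoint
  FIRST(S)={a,b}  FIRST(A)={a,b}  FIRST(B)={a,b}

FIRST(A) = ["a", "b"]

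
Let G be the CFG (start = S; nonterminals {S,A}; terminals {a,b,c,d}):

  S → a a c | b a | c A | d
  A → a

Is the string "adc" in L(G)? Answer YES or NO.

CNF form of G:
  S -> T0 X3 | T1 A | T2 T0 | d
  A -> a
  T0 -> a
  T1 -> c
  T2 -> b
  X3 -> T0 T1

CYK fill:
  T[0,0] 'a' = {A,T0}  orig:{A}
  T[1,1] 'd' = {S}
  T[2,2] 'c' = {T1}  orig:{}
  T[0,1] 'ad' = ∅
  T[1,2] 'dc' = ∅
  T[0,2] 'adc' = ∅

S ∉ T[0,2] ⇒ NO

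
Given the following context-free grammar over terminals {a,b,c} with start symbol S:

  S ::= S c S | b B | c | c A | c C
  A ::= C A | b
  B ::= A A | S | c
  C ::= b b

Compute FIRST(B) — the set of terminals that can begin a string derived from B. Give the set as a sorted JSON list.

Compute FIRST by fixpoint:
[1]
  A via A→b: +{b}
  B via B→A A: +{b}
  B via B→c: +{c}
  C via C→b b: +{b}
  S via S→b B: +{b}
  S via S→c: +{c}
  S: {b,c}  A: {b}  B: {b,c}  C: {b}
[2] (stable)
  S: {b,c}  A: {b}  B: {b,c}  C: {b}

FIRST(B) = ["b", "c"]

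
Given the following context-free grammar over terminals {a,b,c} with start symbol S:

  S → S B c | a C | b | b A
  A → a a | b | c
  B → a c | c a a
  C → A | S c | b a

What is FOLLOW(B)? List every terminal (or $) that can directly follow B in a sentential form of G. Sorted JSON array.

FIRST iteration:
[1]
  A via A→a a: +{a}
  A via A→b: +{b}
  A via A→c: +{c}
  B via B→a c: +{a}
  B via B→c a a: +{c}
  C via C→A: +{a,b,c}
  S via S→a C: +{a}
  S via S→b: +{b}
  FIRST[S]={a,b}  FIRST[A]={a,b,c}  FIRST[B]={a,c}  FIRST[C]={a,b,c}
[2] (stable)
  FIRST[S]={a,b}  FIRST[A]={a,b,c}  FIRST[B]={a,c}  FIRST[C]={a,b,c}

Compute FOLLOW by fixpoint:
initialize: $ ∈ FOLLOW(S)
pass 1:
  C→S c: FOLLOW(S) ⊇ FIRST(c) = {c}; new: +{c}
  S→S B c: FOLLOW(S) ⊇ FIRST(B) = {a,c}; new: +{a}
  S→S B c: FOLLOW(B) ⊇ FIRST(c) = {c}; new: +{c}
  S→a C: FOLLOW(C) ⊇ FOLLOW(S) ⊇ {$,a,c}; new: +{$,a,c}
  S→b A: FOLLOW(A) ⊇ FOLLOW(S) ⊇ {$,a,c}; new: +{$,a,c}
  FOLLOW(S)={$,a,c}  FOLLOW(A)={$,a,c}  FOLLOW(B)={c}  FOLLOW(C)={$,a,c}
pass 2: (no change)
  FOLLOW(S)={$,a,c}  FOLLOW(A)={$,a,c}  FOLLOW(B)={c}  FOLLOW(C)={$,a,c}

FOLLOW(B) = ["c"]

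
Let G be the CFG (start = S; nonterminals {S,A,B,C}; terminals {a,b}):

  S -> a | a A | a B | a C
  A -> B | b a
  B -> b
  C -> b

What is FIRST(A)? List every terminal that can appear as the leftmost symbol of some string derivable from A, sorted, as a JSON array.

FIRST sets, iterate to fixpoint:
pass 1:
  A via A→b a: +{b}
  B via B→b: +{b}
  C via C→b: +{b}
  S via S→a: +{a}
  S: {a}  A: {b}  B: {b}  C: {b}
pass 2: (no change)
  S: {a}  A: {b}  B: {b}  C: {b}

FIRST(A) = ["b"]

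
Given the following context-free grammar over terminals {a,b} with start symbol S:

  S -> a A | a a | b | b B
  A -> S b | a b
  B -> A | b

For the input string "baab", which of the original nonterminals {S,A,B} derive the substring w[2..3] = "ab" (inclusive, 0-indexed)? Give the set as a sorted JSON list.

CNF form of G:
  S -> T0 B | T1 A | T1 T1 | b
  A -> S T0 | T1 T0
  B -> S T0 | T1 T0 | b
  T0 -> b
  T1 -> a

Fill CYK table bottom-up (cells [i..j] with 2 ≤ i ≤ j ≤ 3 only):
  [2..2]={T1}  "a"  orig:{}
  [3..3]={B,S,T0}  "b"  orig:{B,S}
  [2..3]={A,B}  "ab"

Original NTs in T[2,3] deriving "ab": ["A", "B"]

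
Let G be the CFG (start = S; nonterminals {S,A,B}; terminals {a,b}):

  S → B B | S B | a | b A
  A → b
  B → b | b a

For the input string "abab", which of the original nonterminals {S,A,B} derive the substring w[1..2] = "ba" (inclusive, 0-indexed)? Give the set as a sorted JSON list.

CNF form of G:
  S -> B B | S B | T0 A | a
  A -> b
  B -> T0 T1 | b
  T0 -> b
  T1 -> a

Fill CYK table bottom-up — only the sub-triangle for w[1..2]:
  cell(1,1) b: {A,B,T0}  orig:{A,B}
  cell(2,2) a: {S,T1}  orig:{S}
  cell(1,2) ba: {B}

Original NTs in T[1,2] deriving "ba": ["B"]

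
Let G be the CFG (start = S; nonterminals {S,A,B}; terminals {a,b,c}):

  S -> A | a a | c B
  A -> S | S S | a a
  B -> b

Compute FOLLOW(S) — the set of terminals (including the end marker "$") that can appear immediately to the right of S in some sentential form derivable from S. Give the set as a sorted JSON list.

Compute FIRST by fixpoint:
iter 1:
  A via A→a a: +{a}
  B via B→b: +{b}
  S via S→A: +{a}
  S via S→c B: +{c}
  FIRST[S]={a,c}  FIRST[A]={a}  FIRST[B]={b}
iter 2:
  A via A→S: +{c}
  FIRST[S]={a,c}  FIRST[A]={a,c}  FIRST[B]={b}
iter 3: (no change)
  FIRST[S]={a,c}  FIRST[A]={a,c}  FIRST[B]={b}

FOLLOW iteration:
FOLLOW(S) := {$}
round 1:
  A→S S: FOLLOW(S) ⊇ FIRST(S) = {a,c}; new: +{a,c}
  S→A: FOLLOW(A) ⊇ FOLLOW(S) ⊇ {$,a,c}; new: +{$,a,c}
  S→c B: FOLLOW(B) ⊇ FOLLOW(S) ⊇ {$,a,c}; new: +{$,a,c}
  S: {$,a,c}  A: {$,a,c}  B: {$,a,c}
round 2: (stable)
  S: {$,a,c}  A: {$,a,c}  B: {$,a,c}

FOLLOW(S) = ["$", "a", "c"]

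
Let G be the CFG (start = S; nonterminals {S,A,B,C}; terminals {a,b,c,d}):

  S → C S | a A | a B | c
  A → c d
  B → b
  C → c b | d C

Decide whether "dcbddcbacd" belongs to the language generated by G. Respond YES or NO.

CNF form of G:
  S -> C S | T3 A | T3 B | c
  A -> T0 T1
  B -> b
  C -> T0 T2 | T1 C
  T0 -> c
  T1 -> d
  T2 -> b
  T3 -> a

Fill CYK table bottom-up:
  T[0,0] 'd' = {T1}  orig:{}
  T[1,1] 'c' = {S,T0}  orig:{S}
  T[2,2] 'b' = {B,T2}  orig:{B}
  T[3,3] 'd' = {T1}  orig:{}
  T[4,4] 'd' = {T1}  orig:{}
  T[5,5] 'c' = {S,T0}  orig:{S}
  T[6,6] 'b' = {B,T2}  orig:{B}
  T[7,7] 'a' = {T3}  orig:{}
  T[8,8] 'c' = {S,T0}  orig:{S}
  T[9,9] 'd' = {T1}  orig:{}
  T[0,1] 'dc' = ∅
  T[1,2] 'cb' = {C}
  T[2,3] 'bd' = ∅
  T[3,4] 'dd' = ∅
  T[4,5] 'dc' = ∅
  T[5,6] 'cb' = {C}
  T[6,7] 'ba' = ∅
  T[7,8] 'ac' = ∅
  T[8,9] 'cd' = {A}
  T[0,2] 'dcb' = {C}
  T[1,3] 'cbd' = ∅
  T[2,4] 'bdd' = ∅
  T[3,5] 'ddc' = ∅
  T[4,6] 'dcb' = {C}
  T[5,7] 'cba' = ∅
  T[6,8] 'bac' = ∅
  T[7,9] 'acd' = {S}
  T[0,3] 'dcbd' = ∅
  T[1,4] 'cbdd' = ∅
  T[2,5] 'bddc' = ∅
  T[3,6] 'ddcb' = {C}
  T[4,7] 'dcba' = ∅
  T[5,8] 'cbac' = ∅
  T[6,9] 'bacd' = ∅
  T[0,4] 'dcbdd' = ∅
  T[1,5] 'cbddc' = ∅
  T[2,6] 'bddcb' = ∅
  T[3,7] 'ddcba' = ∅
  T[4,8] 'dcbac' = ∅
  T[5,9] 'cbacd' = {S}
  T[0,5] 'dcbddc' = ∅
  T[1,6] 'cbddcb' = ∅
  T[2,7] 'bddcba' = ∅
  T[3,8] 'ddcbac' = ∅
  T[4,9] 'dcbacd' = {S}
  T[0,6] 'dcbddcb' = ∅
  T[1,7] 'cbddcba' = ∅
  T[2,8] 'bddcbac' = ∅
  T[3,9] 'ddcbacd' = {S}
  T[0,7] 'dcbddcba' = ∅
  T[1,8] 'cbddcbac' = ∅
  T[2,9] 'bddcbacd' = ∅
  T[0,8] 'dcbddcbac' = ∅
  T[1,9] 'cbddcbacd' = {S}
  T[0,9] 'dcbddcbacd' = {S}

S ∈ T[0,9] ⇒ YES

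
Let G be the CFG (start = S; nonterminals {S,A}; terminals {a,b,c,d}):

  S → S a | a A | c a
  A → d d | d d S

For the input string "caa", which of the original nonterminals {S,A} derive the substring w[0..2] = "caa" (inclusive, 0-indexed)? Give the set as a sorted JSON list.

Convert to CNF:
  S -> S T1 | T1 A | T2 T1
  A -> T0 T0 | T0 X3
  T0 -> d
  T1 -> a
  T2 -> c
  X3 -> T0 S

Fill CYK table bottom-up, restricted to cells inside w[0..2]:
  T[0,0] 'c' = {T2}  orig:{}
  T[1,1] 'a' = {T1}  orig:{}
  T[2,2] 'a' = {T1}  orig:{}
  T[0,1] 'ca' = {S}
  T[1,2] 'aa' = ∅
  T[0,2] 'caa' = {S}

Original NTs in T[0,2] deriving "caa": ["S"]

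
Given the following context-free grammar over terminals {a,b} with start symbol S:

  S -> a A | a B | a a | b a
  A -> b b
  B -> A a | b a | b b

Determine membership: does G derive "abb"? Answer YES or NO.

Convert to CNF:
  S -> T0 T1 | T1 A | T1 B | T1 T1
  A -> T0 T0
  B -> A T1 | T0 T0 | T0 T1
  T0 -> b
  T1 -> a

CYK table (by increasing span):
  T[0,0] 'a' = {T1}  orig:{}
  T[1,1] 'b' = {T0}  orig:{}
  T[2,2] 'b' = {T0}  orig:{}
  T[0,1] 'ab' = ∅
  T[1,2] 'bb' = {A,B}
  T[0,2] 'abb' = {S}

S ∈ T[0,2] ⇒ YES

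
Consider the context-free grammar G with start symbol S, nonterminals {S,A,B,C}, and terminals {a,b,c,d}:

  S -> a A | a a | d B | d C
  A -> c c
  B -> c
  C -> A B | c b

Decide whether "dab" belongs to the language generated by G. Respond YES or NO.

Convert to CNF:
  S -> T2 A | T2 T2 | T3 B | T3 C
  A -> T0 T0
  B -> c
  C -> A B | T0 T1
  T0 -> c
  T1 -> b
  T2 -> a
  T3 -> d

CYK table (by increasing span):
  cell(0,0) d: {T3}  orig:{}
  cell(1,1) a: {T2}  orig:{}
  cell(2,2) b: {T1}  orig:{}
  cell(0,1) da: ∅
  cell(1,2) ab: ∅
  cell(0,2) dab: ∅

S ∉ T[0,2] ⇒ NO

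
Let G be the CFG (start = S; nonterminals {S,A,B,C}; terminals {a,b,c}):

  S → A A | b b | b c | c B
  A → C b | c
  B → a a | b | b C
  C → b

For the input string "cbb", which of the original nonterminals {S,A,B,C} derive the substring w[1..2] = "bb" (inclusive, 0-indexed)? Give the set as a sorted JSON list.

Convert to CNF:
  S -> A A | T0 T0 | T0 T2 | T2 B
  A -> C T0 | c
  B -> T0 C | T1 T1 | b
  C -> b
  T0 -> b
  T1 -> a
  T2 -> c

CYK fill, restricted to cells inside w[1..2]:
  cell(1,1) b: {B,C,T0}  orig:{B,C}
  cell(2,2) b: {B,C,T0}  orig:{B,C}
  cell(1,2) bb: {A,B,S}

Original NTs in T[1,2] deriving "bb": ["A", "B", "S"]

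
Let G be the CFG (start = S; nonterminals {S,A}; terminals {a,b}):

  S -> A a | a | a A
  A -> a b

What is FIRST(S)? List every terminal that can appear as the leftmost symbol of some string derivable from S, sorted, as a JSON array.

FIRST iteration:
iter 1:
  A via A→a b: +{a}
  S via S→A a: +{a}
  FIRST[S]={a}  FIRST[A]={a}
iter 2: — fixpoint
  FIRST[S]={a}  FIRST[A]={a}

FIRST(S) = ["a"]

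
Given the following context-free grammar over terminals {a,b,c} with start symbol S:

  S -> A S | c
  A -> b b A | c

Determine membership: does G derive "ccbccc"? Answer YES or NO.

CNF form of G:
  S -> A S | c
  A -> T0 X1 | c
  T0 -> b
  X1 -> T0 A

Fill CYK table bottom-up:
  cell(0,0) c: {A,S}
  cell(1,1) c: {A,S}
  cell(2,2) b: {T0}  orig:{}
  cell(3,3) c: {A,S}
  cell(4,4) c: {A,S}
  cell(5,5) c: {A,S}
  cell(0,1) cc: {S}
  cell(1,2) cb: ∅
  cell(2,3) bc: {X1}  orig:{}
  cell(3,4) cc: {S}
  cell(4,5) cc: {S}
  cell(0,2) ccb: ∅
  cell(1,3) cbc: ∅
  cell(2,4) bcc: ∅
  cell(3,5) ccc: {S}
  cell(0,3) ccbc: ∅
  cell(1,4) cbcc: ∅
  cell(2,5) bccc: ∅
  cell(0,4) ccbcc: ∅
  cell(1,5) cbccc: ∅
  cell(0,5) ccbccc: ∅

S ∉ T[0,5] ⇒ NO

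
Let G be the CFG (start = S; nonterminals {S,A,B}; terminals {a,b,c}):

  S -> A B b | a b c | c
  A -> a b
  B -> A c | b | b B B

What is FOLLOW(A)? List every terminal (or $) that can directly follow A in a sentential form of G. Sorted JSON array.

Compute FIRST by fixpoint:
iter 1:
  A via A→a b: +{a}
  B via B→A c: +{a}
  B via B→b: +{b}
  S via S→A B b: +{a}
  S via S→c: +{c}
  FIRST[S]={a,c}  FIRST[A]={a}  FIRST[B]={a,b}
iter 2: (no change)
  FIRST[S]={a,c}  FIRST[A]={a}  FIRST[B]={a,b}

FOLLOW iteration:
FOLLOW(S) := {$}
round 1:
  B→A c: FOLLOW(A) ⊇ FIRST(c) = {c}; new: +{c}
  B→b B B: FOLLOW(B) ⊇ FIRST(B) = {a,b}; new: +{a,b}
  S→A B b: FOLLOW(A) ⊇ FIRST(B) = {a,b}; new: +{a,b}
  S: {$}  A: {a,b,c}  B: {a,b}
round 2: (stable)
  S: {$}  A: {a,b,c}  B: {a,b}

FOLLOW(A) = ["a", "b", "c"]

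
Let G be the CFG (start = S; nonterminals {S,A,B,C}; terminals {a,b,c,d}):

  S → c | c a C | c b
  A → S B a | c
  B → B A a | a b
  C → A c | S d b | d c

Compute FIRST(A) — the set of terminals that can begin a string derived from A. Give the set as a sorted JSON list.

FIRST iteration:
round 1:
  A via A→c: +{c}
  B via B→a b: +{a}
  C via C→A c: +{c}
  C via C→d c: +{d}
  S via S→c: +{c}
  FIRST[S]={c}  FIRST[A]={c}  FIRST[B]={a}  FIRST[C]={c,d}
round 2: (no change)
  FIRST[S]={c}  FIRST[A]={c}  FIRST[B]={a}  FIRST[C]={c,d}

FIRST(A) = ["c"]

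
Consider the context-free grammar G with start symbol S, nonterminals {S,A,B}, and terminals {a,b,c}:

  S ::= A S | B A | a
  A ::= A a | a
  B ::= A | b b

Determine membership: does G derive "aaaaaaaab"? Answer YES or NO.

CNF form of G:
  S -> A S | B A | a
  A -> A T0 | a
  B -> A T0 | T1 T1 | a
  T0 -> a
  T1 -> b

CYK fill:
  [0..0]={A,B,S,T0}  "a"  orig:{A,B,S}
  [1..1]={A,B,S,T0}  "a"  orig:{A,B,S}
  [2..2]={A,B,S,T0}  "a"  orig:{A,B,S}
  [3..3]={A,B,S,T0}  "a"  orig:{A,B,S}
  [4..4]={A,B,S,T0}  "a"  orig:{A,B,S}
  [5..5]={A,B,S,T0}  "a"  orig:{A,B,S}
  [6..6]={A,B,S,T0}  "a"  orig:{A,B,S}
  [7..7]={A,B,S,T0}  "a"  orig:{A,B,S}
  [8..8]={T1}  "b"  orig:{}
  [0..1]={A,B,S}  "aa"
  [1..2]={A,B,S}  "aa"
  [2..3]={A,B,S}  "aa"
  [3..4]={A,B,S}  "aa"
  [4..5]={A,B,S}  "aa"
  [5..6]={A,B,S}  "aa"
  [6..7]={A,B,S}  "aa"
  [7..8]=∅  "ab"
  [0..2]={A,B,S}  "aaa"
  [1..3]={A,B,S}  "aaa"
  [2..4]={A,B,S}  "aaa"
  [3..5]={A,B,S}  "aaa"
  [4..6]={A,B,S}  "aaa"
  [5..7]={A,B,S}  "aaa"
  [6..8]=∅  "aab"
  [0..3]={A,B,S}  "aaaa"
  [1..4]={A,B,S}  "aaaa"
  [2..5]={A,B,S}  "aaaa"
  [3..6]={A,B,S}  "aaaa"
  [4..7]={A,B,S}  "aaaa"
  [5..8]=∅  "aaab"
  [0..4]={A,B,S}  "aaaaa"
  [1..5]={A,B,S}  "aaaaa"
  [2..6]={A,B,S}  "aaaaa"
  [3..7]={A,B,S}  "aaaaa"
  [4..8]=∅  "aaaab"
  [0..5]={A,B,S}  "aaaaaa"
  [1..6]={A,B,S}  "aaaaaa"
  [2..7]={A,B,S}  "aaaaaa"
  [3..8]=∅  "aaaaab"
  [0..6]={A,B,S}  "aaaaaaa"
  [1..7]={A,B,S}  "aaaaaaa"
  [2..8]=∅  "aaaaaab"
  [0..7]={A,B,S}  "aaaaaaaa"
  [1..8]=∅  "aaaaaaab"
  [0..8]=∅  "aaaaaaaab"

S ∉ T[0,8] ⇒ NO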